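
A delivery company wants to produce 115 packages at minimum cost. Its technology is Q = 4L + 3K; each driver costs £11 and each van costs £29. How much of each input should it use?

L* = 28.75, K* = 0

The inputs are perfect substitutes, so the firm uses whichever has the lower cost per unit of output.
Cost per unit of output via L is w/4 = 2.75; via K it is r/3 = 29/3. L is cheaper.
Producing Q = 115 with L alone: L = 28.75, K = 0.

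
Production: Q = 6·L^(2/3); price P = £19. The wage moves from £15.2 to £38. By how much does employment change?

ΔL = -117

From P·MP_L = w with MP_L = 4·L^(-1/3), the labor demand is L(w) = (76/w)^(3).
At w = 15.2: L = 125. At w = 38: L = 8.
ΔL = 8 − 125 = -117.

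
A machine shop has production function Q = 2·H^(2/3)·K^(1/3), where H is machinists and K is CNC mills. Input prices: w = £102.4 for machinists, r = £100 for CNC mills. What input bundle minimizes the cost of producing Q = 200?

H* = 125, K* = 64

Cost minimization requires the marginal rate of technical substitution to equal the input-price ratio: MP_H/MP_K = w/r.
Here MP_H/MP_K = (2/3)·(K/H)/(1/3) = 2·(K/H). Setting this equal to 102.4/100 = 1.024 gives K = 0.512H.
Substituting into Q = 200: 2·H^(2/3)·(0.512H)^(1/3) = 200.
Solving, H = 125 and K = 64.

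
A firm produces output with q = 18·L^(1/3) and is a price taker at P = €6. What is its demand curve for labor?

MP_L = (1/3)·18·L^(-2/3) = 6·L^(-2/3).
Setting P·MP_L = w: 36·L^(-2/3) = w.
Solving for L: L^(-2/3) = w/36, so L = (36/w)^(3/2).

L(w) = (36/w)^(3/2)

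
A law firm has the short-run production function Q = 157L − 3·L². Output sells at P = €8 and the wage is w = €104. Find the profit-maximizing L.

The marginal product of L is MP_L = 157 − 6L.
A price-taking firm hires until the value of the marginal product equals the wage: P·MP_L = w, so 8·(157 − 6L) = 104.
Then 157 − 6L = 13, giving L = 24.

L* = 24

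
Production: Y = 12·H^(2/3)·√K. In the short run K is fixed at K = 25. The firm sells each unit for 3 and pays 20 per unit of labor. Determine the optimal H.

H* = 216

With K = 25, MP_H = (2/3)·12·H^(-1/3)·25^(1/2) = 40·H^(-1/3).
Profit maximization for a price taker requires P·MP_H = w: 3·40·H^(-1/3) = 20.
So H^(-1/3) = 1/6, which gives H = 216.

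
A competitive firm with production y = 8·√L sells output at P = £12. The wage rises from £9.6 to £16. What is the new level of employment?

L* = 9

From P·MP_L = w with MP_L = 4·L^(-1/2), the labor demand is L(w) = (48/w)^(2).
At w = 9.6: L = 25. At w = 16: L = 9.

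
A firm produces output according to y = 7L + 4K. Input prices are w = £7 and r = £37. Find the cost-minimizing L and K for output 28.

L* = 4, K* = 0

The inputs are perfect substitutes, so the firm uses whichever has the lower cost per unit of output.
Cost per unit of output via L is w/7 = 1; via K it is r/4 = 9.25. L is cheaper.
Producing y = 28 with L alone: L = 4, K = 0.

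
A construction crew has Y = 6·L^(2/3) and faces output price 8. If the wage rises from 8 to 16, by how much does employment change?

From P·MP_L = w with MP_L = 4·L^(-1/3), the labor demand is L(w) = (32/w)^(3).
At w = 8: L = 64. At w = 16: L = 8.
ΔL = 8 − 64 = -56.

ΔL = -56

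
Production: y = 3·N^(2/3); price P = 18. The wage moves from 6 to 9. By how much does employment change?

From P·MP_N = w with MP_N = 2·N^(-1/3), the labor demand is N(w) = (36/w)^(3).
At w = 6: N = 216. At w = 9: N = 64.
ΔN = 64 − 216 = -152.

ΔN = -152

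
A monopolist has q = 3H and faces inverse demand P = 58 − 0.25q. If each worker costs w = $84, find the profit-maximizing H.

Marginal revenue from the inverse demand is MR = 58 − 0.5q.
The marginal product is MP_H = 3.
A monopolist hires until marginal revenue product equals the wage: MR·MP_H = w.
(58 − 1.5H)·3 = 84, so H = 20.

H* = 20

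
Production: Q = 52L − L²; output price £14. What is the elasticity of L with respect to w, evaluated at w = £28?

ε = -0.04

From P·MP_L = w with MP_L = 52 − 2L, labor demand is L(w) = (52 − w/14)/2.
dL/dw = −1/(28) = -1/28.
At w = 28, L = 25, so ε = (dL/dw)·(w/L) = (-1/28)·(28/25) = -0.04.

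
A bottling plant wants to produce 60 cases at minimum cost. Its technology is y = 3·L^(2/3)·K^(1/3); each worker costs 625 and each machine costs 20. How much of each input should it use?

L* = 8, K* = 125

Cost minimization requires the marginal rate of technical substitution to equal the input-price ratio: MP_L/MP_K = w/r.
Here MP_L/MP_K = (2/3)·(K/L)/(1/3) = 2·(K/L). Setting this equal to 625/20 = 31.25 gives K = 15.625L.
Substituting into y = 60: 3·L^(2/3)·(15.625L)^(1/3) = 60.
Solving, L = 8 and K = 125.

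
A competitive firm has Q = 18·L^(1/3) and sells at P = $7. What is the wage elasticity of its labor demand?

ε = -1.5

MP_L = (1/3)·18·L^(-2/3), so P·MP_L = w gives 42·L^(-2/3) = w.
Solving, L(w) = (42/w)^(3/2). This is a constant-elasticity form: L ∝ w^(−3/2), so ε = −3/2.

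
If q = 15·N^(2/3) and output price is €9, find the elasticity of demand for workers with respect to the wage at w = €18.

ε = -3

MP_N = (2/3)·15·N^(-1/3), so P·MP_N = w gives 90·N^(-1/3) = w.
Solving, N(w) = (90/w)^(3). This is a constant-elasticity form: N ∝ w^(−3), so ε = −3.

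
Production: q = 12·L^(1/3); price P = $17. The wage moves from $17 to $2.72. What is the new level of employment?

L* = 125

From P·MP_L = w with MP_L = 4·L^(-2/3), the labor demand is L(w) = (68/w)^(3/2).
At w = 17: L = 8. At w = 2.72: L = 125.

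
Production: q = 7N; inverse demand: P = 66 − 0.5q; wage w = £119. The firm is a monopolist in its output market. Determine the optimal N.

Marginal revenue from the inverse demand is MR = 66 − q.
The marginal product is MP_N = 7.
A monopolist hires until marginal revenue product equals the wage: MR·MP_N = w.
(66 − 7N)·7 = 119, so N = 7.

N* = 7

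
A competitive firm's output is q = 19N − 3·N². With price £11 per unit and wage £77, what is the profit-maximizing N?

The marginal product of N is MP_N = 19 − 6N.
A price-taking firm hires until the value of the marginal product equals the wage: P·MP_N = w, so 11·(19 − 6N) = 77.
Then 19 − 6N = 7, giving N = 2.

N* = 2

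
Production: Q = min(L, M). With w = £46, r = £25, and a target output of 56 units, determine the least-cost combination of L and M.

L* = 56, M* = 56

With a fixed-proportions technology, the cost-minimizing bundle uses no slack in either input: L = M = Q.
So L = 56 and M = 56.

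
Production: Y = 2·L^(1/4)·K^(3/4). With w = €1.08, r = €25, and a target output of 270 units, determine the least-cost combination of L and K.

Cost minimization requires the marginal rate of technical substitution to equal the input-price ratio: MP_L/MP_K = w/r.
Here MP_L/MP_K = (1/4)·(K/L)/(3/4) = (1/3)·(K/L). Setting this equal to 1.08/25 = 0.0432 gives K = 0.1296L.
Substituting into Y = 270: 2·L^(1/4)·(0.1296L)^(3/4) = 270.
Solving, L = 625 and K = 81.

L* = 625, K* = 81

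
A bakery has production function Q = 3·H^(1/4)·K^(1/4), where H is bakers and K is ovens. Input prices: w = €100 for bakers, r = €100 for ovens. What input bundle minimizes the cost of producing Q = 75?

H* = 625, K* = 625

Cost minimization requires the marginal rate of technical substitution to equal the input-price ratio: MP_H/MP_K = w/r.
Here MP_H/MP_K = (1/4)·(K/H)/(1/4) = (K/H). Setting this equal to 100/100 = 1 gives K = H.
Substituting into Q = 75: 3·H^(1/4)·(H)^(1/4) = 75.
Solving, H = 625 and K = 625.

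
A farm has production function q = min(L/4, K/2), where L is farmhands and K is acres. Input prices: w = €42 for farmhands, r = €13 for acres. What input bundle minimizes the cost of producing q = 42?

With a fixed-proportions technology, the cost-minimizing bundle uses no slack in either input: L/4 = K/2 = q.
So L = 4·42 = 168 and K = 2·42 = 84.

L* = 168, K* = 84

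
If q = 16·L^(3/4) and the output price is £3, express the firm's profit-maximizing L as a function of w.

L(w) = 1679616/w^(4)

MP_L = (3/4)·16·L^(-1/4) = 12·L^(-1/4).
Setting P·MP_L = w: 36·L^(-1/4) = w.
Solving for L: L^(-1/4) = w/36, so L = (36/w)^(4).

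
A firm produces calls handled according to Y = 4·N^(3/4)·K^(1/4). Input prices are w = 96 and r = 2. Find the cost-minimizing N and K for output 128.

Cost minimization requires the marginal rate of technical substitution to equal the input-price ratio: MP_N/MP_K = w/r.
Here MP_N/MP_K = (3/4)·(K/N)/(1/4) = 3·(K/N). Setting this equal to 96/2 = 48 gives K = 16N.
Substituting into Y = 128: 4·N^(3/4)·(16N)^(1/4) = 128.
Solving, N = 16 and K = 256.

N* = 16, K* = 256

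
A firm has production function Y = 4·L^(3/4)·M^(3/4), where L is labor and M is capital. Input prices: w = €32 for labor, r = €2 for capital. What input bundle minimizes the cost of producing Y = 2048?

Cost minimization requires the marginal rate of technical substitution to equal the input-price ratio: MP_L/MP_M = w/r.
Here MP_L/MP_M = (3/4)·(M/L)/(3/4) = (M/L). Setting this equal to 32/2 = 16 gives M = 16L.
Substituting into Y = 2048: 4·L^(3/4)·(16L)^(3/4) = 2048.
Solving, L = 16 and M = 256.

L* = 16, M* = 256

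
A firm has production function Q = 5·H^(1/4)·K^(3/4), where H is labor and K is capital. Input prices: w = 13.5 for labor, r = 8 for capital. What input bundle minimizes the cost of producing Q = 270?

Cost minimization requires the marginal rate of technical substitution to equal the input-price ratio: MP_H/MP_K = w/r.
Here MP_H/MP_K = (1/4)·(K/H)/(3/4) = (1/3)·(K/H). Setting this equal to 13.5/8 = 1.6875 gives K = 5.0625H.
Substituting into Q = 270: 5·H^(1/4)·(5.0625H)^(3/4) = 270.
Solving, H = 16 and K = 81.

H* = 16, K* = 81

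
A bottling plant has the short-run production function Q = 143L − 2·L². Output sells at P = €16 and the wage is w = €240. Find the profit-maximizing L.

The marginal product of L is MP_L = 143 − 4L.
A price-taking firm hires until the value of the marginal product equals the wage: P·MP_L = w, so 16·(143 − 4L) = 240.
Then 143 − 4L = 15, giving L = 32.

L* = 32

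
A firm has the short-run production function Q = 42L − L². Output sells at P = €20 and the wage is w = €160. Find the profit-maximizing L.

L* = 17

The marginal product of L is MP_L = 42 − 2L.
A price-taking firm hires until the value of the marginal product equals the wage: P·MP_L = w, so 20·(42 − 2L) = 160.
Then 42 − 2L = 8, giving L = 17.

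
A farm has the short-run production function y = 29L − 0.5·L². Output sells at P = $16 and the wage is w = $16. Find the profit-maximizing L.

L* = 28

The marginal product of L is MP_L = 29 − L.
A price-taking firm hires until the value of the marginal product equals the wage: P·MP_L = w, so 16·(29 − L) = 16.
Then 29 − L = 1, giving L = 28.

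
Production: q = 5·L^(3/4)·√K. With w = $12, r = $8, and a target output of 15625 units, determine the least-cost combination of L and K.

L* = 625, K* = 625

Cost minimization requires the marginal rate of technical substitution to equal the input-price ratio: MP_L/MP_K = w/r.
Here MP_L/MP_K = (3/4)·(K/L)/(1/2) = 1.5·(K/L). Setting this equal to 12/8 = 1.5 gives K = L.
Substituting into q = 15625: 5·L^(3/4)·(L)^(1/2) = 15625.
Solving, L = 625 and K = 625.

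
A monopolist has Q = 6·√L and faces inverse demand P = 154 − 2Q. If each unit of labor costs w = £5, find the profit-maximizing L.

Marginal revenue from the inverse demand is MR = 154 − 4Q.
The marginal product is MP_L = 3·L^(-1/2).
A monopolist hires until marginal revenue product equals the wage: MR·MP_L = w.
At L, Q = 6·√L. Substituting and solving: (154 − 24·√L)·3·L^(-1/2) = 5 gives L = 36.

L* = 36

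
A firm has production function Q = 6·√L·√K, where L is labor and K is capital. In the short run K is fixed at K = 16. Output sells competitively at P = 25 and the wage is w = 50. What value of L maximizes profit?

With K = 16, MP_L = (1/2)·6·L^(-1/2)·16^(1/2) = 12·L^(-1/2).
Profit maximization for a price taker requires P·MP_L = w: 25·12·L^(-1/2) = 50.
So L^(-1/2) = 1/6, which gives L = 36.

L* = 36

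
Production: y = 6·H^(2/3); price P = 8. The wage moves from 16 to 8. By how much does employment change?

ΔH = 56

From P·MP_H = w with MP_H = 4·H^(-1/3), the labor demand is H(w) = (32/w)^(3).
At w = 16: H = 8. At w = 8: H = 64.
ΔH = 64 − 8 = 56.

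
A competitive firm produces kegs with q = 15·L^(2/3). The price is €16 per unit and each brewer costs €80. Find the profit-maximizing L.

MP_L = (2/3)·15·L^(-1/3) = 10·L^(-1/3).
Profit maximization for a price taker requires P·MP_L = w: 16·10·L^(-1/3) = 80.
So L^(-1/3) = 0.5, which gives L = 8.

L* = 8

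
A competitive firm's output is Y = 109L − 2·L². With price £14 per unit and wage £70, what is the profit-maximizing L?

The marginal product of L is MP_L = 109 − 4L.
A price-taking firm hires until the value of the marginal product equals the wage: P·MP_L = w, so 14·(109 − 4L) = 70.
Then 109 − 4L = 5, giving L = 26.

L* = 26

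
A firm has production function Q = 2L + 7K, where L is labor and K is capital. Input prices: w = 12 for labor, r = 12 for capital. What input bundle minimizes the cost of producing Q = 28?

L* = 0, K* = 4

The inputs are perfect substitutes, so the firm uses whichever has the lower cost per unit of output.
Cost per unit of output via L is w/2 = 6; via K it is r/7 = 12/7. K is cheaper.
Producing Q = 28 with K alone: L = 0, K = 4.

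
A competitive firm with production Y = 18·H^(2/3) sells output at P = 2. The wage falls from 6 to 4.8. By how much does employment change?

From P·MP_H = w with MP_H = 12·H^(-1/3), the labor demand is H(w) = (24/w)^(3).
At w = 6: H = 64. At w = 4.8: H = 125.
ΔH = 125 − 64 = 61.

ΔH = 61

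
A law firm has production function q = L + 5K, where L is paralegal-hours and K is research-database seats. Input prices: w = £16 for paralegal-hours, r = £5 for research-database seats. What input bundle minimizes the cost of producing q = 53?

L* = 0, K* = 10.6

The inputs are perfect substitutes, so the firm uses whichever has the lower cost per unit of output.
Cost per unit of output via L is 16; via K it is 1. K is cheaper.
Producing q = 53 with K alone: L = 0, K = 10.6.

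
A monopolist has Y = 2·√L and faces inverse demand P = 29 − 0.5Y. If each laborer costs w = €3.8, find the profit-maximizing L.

L* = 25

Marginal revenue from the inverse demand is MR = 29 − Y.
The marginal product is MP_L = L^(-1/2).
A monopolist hires until marginal revenue product equals the wage: MR·MP_L = w.
At L, Y = 2·√L. Substituting and solving: (29 − 2·√L)·L^(-1/2) = 3.8 gives L = 25.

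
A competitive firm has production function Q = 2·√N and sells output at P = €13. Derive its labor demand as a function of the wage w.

MP_N = (1/2)·2·N^(-1/2) = N^(-1/2).
Setting P·MP_N = w: 13·N^(-1/2) = w.
Solving for N: N^(-1/2) = w/13, so N = (13/w)^(2).

N(w) = 169/w²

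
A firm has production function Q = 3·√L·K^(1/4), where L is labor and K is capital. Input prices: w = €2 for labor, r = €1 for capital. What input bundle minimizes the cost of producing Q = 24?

L* = 16, K* = 16

Cost minimization requires the marginal rate of technical substitution to equal the input-price ratio: MP_L/MP_K = w/r.
Here MP_L/MP_K = (1/2)·(K/L)/(1/4) = 2·(K/L). Setting this equal to 2/1 = 2 gives K = L.
Substituting into Q = 24: 3·L^(1/2)·(L)^(1/4) = 24.
Solving, L = 16 and K = 16.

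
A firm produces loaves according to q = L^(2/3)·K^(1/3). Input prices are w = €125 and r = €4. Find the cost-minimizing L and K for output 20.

L* = 8, K* = 125

Cost minimization requires the marginal rate of technical substitution to equal the input-price ratio: MP_L/MP_K = w/r.
Here MP_L/MP_K = (2/3)·(K/L)/(1/3) = 2·(K/L). Setting this equal to 125/4 = 31.25 gives K = 15.625L.
Substituting into q = 20: L^(2/3)·(15.625L)^(1/3) = 20.
Solving, L = 8 and K = 125.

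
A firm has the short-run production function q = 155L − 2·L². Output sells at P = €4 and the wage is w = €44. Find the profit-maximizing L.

L* = 36

The marginal product of L is MP_L = 155 − 4L.
A price-taking firm hires until the value of the marginal product equals the wage: P·MP_L = w, so 4·(155 − 4L) = 44.
Then 155 − 4L = 11, giving L = 36.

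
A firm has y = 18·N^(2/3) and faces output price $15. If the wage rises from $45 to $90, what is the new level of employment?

N* = 8

From P·MP_N = w with MP_N = 12·N^(-1/3), the labor demand is N(w) = (180/w)^(3).
At w = 45: N = 64. At w = 90: N = 8.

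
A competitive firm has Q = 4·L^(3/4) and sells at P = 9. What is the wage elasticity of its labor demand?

ε = -4

MP_L = (3/4)·4·L^(-1/4), so P·MP_L = w gives 27·L^(-1/4) = w.
Solving, L(w) = (27/w)^(4). This is a constant-elasticity form: L ∝ w^(−4), so ε = −4.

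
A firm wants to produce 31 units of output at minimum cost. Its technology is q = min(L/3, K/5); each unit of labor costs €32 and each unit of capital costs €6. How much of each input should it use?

L* = 93, K* = 155

With a fixed-proportions technology, the cost-minimizing bundle uses no slack in either input: L/3 = K/5 = q.
So L = 3·31 = 93 and K = 5·31 = 155.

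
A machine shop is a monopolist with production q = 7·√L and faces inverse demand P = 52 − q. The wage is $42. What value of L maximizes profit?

L* = 4

Marginal revenue from the inverse demand is MR = 52 − 2q.
The marginal product is MP_L = 3.5·L^(-1/2).
A monopolist hires until marginal revenue product equals the wage: MR·MP_L = w.
At L, q = 7·√L. Substituting and solving: (52 − 14·√L)·3.5·L^(-1/2) = 42 gives L = 4.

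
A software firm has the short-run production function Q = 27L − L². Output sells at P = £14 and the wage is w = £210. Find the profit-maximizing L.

L* = 6

The marginal product of L is MP_L = 27 − 2L.
A price-taking firm hires until the value of the marginal product equals the wage: P·MP_L = w, so 14·(27 − 2L) = 210.
Then 27 − 2L = 15, giving L = 6.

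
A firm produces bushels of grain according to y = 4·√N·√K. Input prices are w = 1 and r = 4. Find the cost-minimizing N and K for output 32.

N* = 16, K* = 4

Cost minimization requires the marginal rate of technical substitution to equal the input-price ratio: MP_N/MP_K = w/r.
Here MP_N/MP_K = (1/2)·(K/N)/(1/2) = (K/N). Setting this equal to 1/4 = 0.25 gives K = 0.25N.
Substituting into y = 32: 4·N^(1/2)·(0.25N)^(1/2) = 32.
Solving, N = 16 and K = 4.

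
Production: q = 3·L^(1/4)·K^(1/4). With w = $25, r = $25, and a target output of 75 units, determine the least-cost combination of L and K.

Cost minimization requires the marginal rate of technical substitution to equal the input-price ratio: MP_L/MP_K = w/r.
Here MP_L/MP_K = (1/4)·(K/L)/(1/4) = (K/L). Setting this equal to 25/25 = 1 gives K = L.
Substituting into q = 75: 3·L^(1/4)·(L)^(1/4) = 75.
Solving, L = 625 and K = 625.

L* = 625, K* = 625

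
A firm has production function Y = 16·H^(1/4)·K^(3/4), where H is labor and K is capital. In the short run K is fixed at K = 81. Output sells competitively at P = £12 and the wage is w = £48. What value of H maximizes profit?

H* = 81

With K = 81, MP_H = (1/4)·16·H^(-3/4)·81^(3/4) = 108·H^(-3/4).
Profit maximization for a price taker requires P·MP_H = w: 12·108·H^(-3/4) = 48.
So H^(-3/4) = 1/27, which gives H = 81.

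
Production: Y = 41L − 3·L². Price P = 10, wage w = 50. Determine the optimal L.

The marginal product of L is MP_L = 41 − 6L.
A price-taking firm hires until the value of the marginal product equals the wage: P·MP_L = w, so 10·(41 − 6L) = 50.
Then 41 − 6L = 5, giving L = 6.

L* = 6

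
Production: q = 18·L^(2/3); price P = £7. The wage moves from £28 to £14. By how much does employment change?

From P·MP_L = w with MP_L = 12·L^(-1/3), the labor demand is L(w) = (84/w)^(3).
At w = 28: L = 27. At w = 14: L = 216.
ΔL = 216 − 27 = 189.

ΔL = 189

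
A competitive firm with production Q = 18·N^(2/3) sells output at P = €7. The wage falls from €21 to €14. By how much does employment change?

ΔN = 152

From P·MP_N = w with MP_N = 12·N^(-1/3), the labor demand is N(w) = (84/w)^(3).
At w = 21: N = 64. At w = 14: N = 216.
ΔN = 216 − 64 = 152.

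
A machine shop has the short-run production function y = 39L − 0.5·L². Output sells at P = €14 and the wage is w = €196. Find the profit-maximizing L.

The marginal product of L is MP_L = 39 − L.
A price-taking firm hires until the value of the marginal product equals the wage: P·MP_L = w, so 14·(39 − L) = 196.
Then 39 − L = 14, giving L = 25.

L* = 25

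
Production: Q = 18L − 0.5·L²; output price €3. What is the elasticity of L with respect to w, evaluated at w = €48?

From P·MP_L = w with MP_L = 18 − L, labor demand is L(w) = 18 − w/3.
dL/dw = −1/(3) = -1/3.
At w = 48, L = 2, so ε = (dL/dw)·(w/L) = (-1/3)·(48/2) = -8.

ε = -8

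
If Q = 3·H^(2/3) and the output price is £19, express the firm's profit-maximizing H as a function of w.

MP_H = (2/3)·3·H^(-1/3) = 2·H^(-1/3).
Setting P·MP_H = w: 38·H^(-1/3) = w.
Solving for H: H^(-1/3) = w/38, so H = (38/w)^(3).

H(w) = 54872/w³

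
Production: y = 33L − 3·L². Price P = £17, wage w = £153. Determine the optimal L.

L* = 4

The marginal product of L is MP_L = 33 − 6L.
A price-taking firm hires until the value of the marginal product equals the wage: P·MP_L = w, so 17·(33 − 6L) = 153.
Then 33 − 6L = 9, giving L = 4.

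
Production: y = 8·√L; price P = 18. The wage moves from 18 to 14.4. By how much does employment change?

ΔL = 9

From P·MP_L = w with MP_L = 4·L^(-1/2), the labor demand is L(w) = (72/w)^(2).
At w = 18: L = 16. At w = 14.4: L = 25.
ΔL = 25 − 16 = 9.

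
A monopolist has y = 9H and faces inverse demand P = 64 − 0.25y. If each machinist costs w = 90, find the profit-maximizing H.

Marginal revenue from the inverse demand is MR = 64 − 0.5y.
The marginal product is MP_H = 9.
A monopolist hires until marginal revenue product equals the wage: MR·MP_H = w.
(64 − 4.5H)·9 = 90, so H = 12.

H* = 12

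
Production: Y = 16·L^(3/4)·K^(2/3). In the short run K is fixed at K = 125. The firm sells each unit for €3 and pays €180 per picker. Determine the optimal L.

L* = 625

With K = 125, MP_L = (3/4)·16·L^(-1/4)·125^(2/3) = 300·L^(-1/4).
Profit maximization for a price taker requires P·MP_L = w: 3·300·L^(-1/4) = 180.
So L^(-1/4) = 0.2, which gives L = 625.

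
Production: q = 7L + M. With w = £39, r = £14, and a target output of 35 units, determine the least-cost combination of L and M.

L* = 5, M* = 0

The inputs are perfect substitutes, so the firm uses whichever has the lower cost per unit of output.
Cost per unit of output via L is 39/7; via M it is 14. L is cheaper.
Producing q = 35 with L alone: L = 5, M = 0.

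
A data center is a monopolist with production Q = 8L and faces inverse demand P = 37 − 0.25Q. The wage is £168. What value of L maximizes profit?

Marginal revenue from the inverse demand is MR = 37 − 0.5Q.
The marginal product is MP_L = 8.
A monopolist hires until marginal revenue product equals the wage: MR·MP_L = w.
(37 − 4L)·8 = 168, so L = 4.

L* = 4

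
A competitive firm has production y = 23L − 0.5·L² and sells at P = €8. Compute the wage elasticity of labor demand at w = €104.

From P·MP_L = w with MP_L = 23 − L, labor demand is L(w) = 23 − w/8.
dL/dw = −1/(8) = -0.125.
At w = 104, L = 10, so ε = (dL/dw)·(w/L) = (-0.125)·(104/10) = -1.3.

ε = -1.3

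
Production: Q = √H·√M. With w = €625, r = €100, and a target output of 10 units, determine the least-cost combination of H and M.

Cost minimization requires the marginal rate of technical substitution to equal the input-price ratio: MP_H/MP_M = w/r.
Here MP_H/MP_M = (1/2)·(M/H)/(1/2) = (M/H). Setting this equal to 625/100 = 6.25 gives M = 6.25H.
Substituting into Q = 10: H^(1/2)·(6.25H)^(1/2) = 10.
Solving, H = 4 and M = 25.

H* = 4, M* = 25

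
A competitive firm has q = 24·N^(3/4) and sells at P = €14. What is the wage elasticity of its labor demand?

MP_N = (3/4)·24·N^(-1/4), so P·MP_N = w gives 252·N^(-1/4) = w.
Solving, N(w) = (252/w)^(4). This is a constant-elasticity form: N ∝ w^(−4), so ε = −4.

ε = -4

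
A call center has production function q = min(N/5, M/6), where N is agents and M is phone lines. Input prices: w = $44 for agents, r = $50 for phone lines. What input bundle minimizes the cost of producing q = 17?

With a fixed-proportions technology, the cost-minimizing bundle uses no slack in either input: N/5 = M/6 = q.
So N = 5·17 = 85 and M = 6·17 = 102.

N* = 85, M* = 102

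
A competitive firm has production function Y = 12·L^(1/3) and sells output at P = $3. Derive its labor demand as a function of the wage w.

L(w) = (12/w)^(3/2)

MP_L = (1/3)·12·L^(-2/3) = 4·L^(-2/3).
Setting P·MP_L = w: 12·L^(-2/3) = w.
Solving for L: L^(-2/3) = w/12, so L = (12/w)^(3/2).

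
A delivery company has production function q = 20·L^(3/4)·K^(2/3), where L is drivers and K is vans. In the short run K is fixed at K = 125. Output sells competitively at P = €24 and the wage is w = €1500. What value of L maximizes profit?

L* = 1296

With K = 125, MP_L = (3/4)·20·L^(-1/4)·125^(2/3) = 375·L^(-1/4).
Profit maximization for a price taker requires P·MP_L = w: 24·375·L^(-1/4) = 1500.
So L^(-1/4) = 1/6, which gives L = 1296.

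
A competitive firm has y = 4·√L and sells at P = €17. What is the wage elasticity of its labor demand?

ε = -2

MP_L = (1/2)·4·L^(-1/2), so P·MP_L = w gives 34·L^(-1/2) = w.
Solving, L(w) = (34/w)^(2). This is a constant-elasticity form: L ∝ w^(−2), so ε = −2.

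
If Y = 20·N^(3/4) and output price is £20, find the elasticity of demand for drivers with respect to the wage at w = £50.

ε = -4

MP_N = (3/4)·20·N^(-1/4), so P·MP_N = w gives 300·N^(-1/4) = w.
Solving, N(w) = (300/w)^(4). This is a constant-elasticity form: N ∝ w^(−4), so ε = −4.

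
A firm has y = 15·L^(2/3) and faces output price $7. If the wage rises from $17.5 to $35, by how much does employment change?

ΔL = -56

From P·MP_L = w with MP_L = 10·L^(-1/3), the labor demand is L(w) = (70/w)^(3).
At w = 17.5: L = 64. At w = 35: L = 8.
ΔL = 8 − 64 = -56.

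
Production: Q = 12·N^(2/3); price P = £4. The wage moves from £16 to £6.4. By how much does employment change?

From P·MP_N = w with MP_N = 8·N^(-1/3), the labor demand is N(w) = (32/w)^(3).
At w = 16: N = 8. At w = 6.4: N = 125.
ΔN = 125 − 8 = 117.

ΔN = 117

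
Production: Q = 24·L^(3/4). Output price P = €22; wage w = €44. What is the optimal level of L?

L* = 6561

MP_L = (3/4)·24·L^(-1/4) = 18·L^(-1/4).
Profit maximization for a price taker requires P·MP_L = w: 22·18·L^(-1/4) = 44.
So L^(-1/4) = 1/9, which gives L = 6561.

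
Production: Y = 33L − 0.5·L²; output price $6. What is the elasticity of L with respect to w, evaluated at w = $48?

ε = -0.32

From P·MP_L = w with MP_L = 33 − L, labor demand is L(w) = 33 − w/6.
dL/dw = −1/(6) = -1/6.
At w = 48, L = 25, so ε = (dL/dw)·(w/L) = (-1/6)·(48/25) = -0.32.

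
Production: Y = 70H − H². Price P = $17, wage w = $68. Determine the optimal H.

The marginal product of H is MP_H = 70 − 2H.
A price-taking firm hires until the value of the marginal product equals the wage: P·MP_H = w, so 17·(70 − 2H) = 68.
Then 70 − 2H = 4, giving H = 33.

H* = 33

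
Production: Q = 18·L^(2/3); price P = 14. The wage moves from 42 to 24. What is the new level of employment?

From P·MP_L = w with MP_L = 12·L^(-1/3), the labor demand is L(w) = (168/w)^(3).
At w = 42: L = 64. At w = 24: L = 343.

L* = 343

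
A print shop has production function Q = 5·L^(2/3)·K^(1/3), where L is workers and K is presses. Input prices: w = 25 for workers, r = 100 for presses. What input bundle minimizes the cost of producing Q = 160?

Cost minimization requires the marginal rate of technical substitution to equal the input-price ratio: MP_L/MP_K = w/r.
Here MP_L/MP_K = (2/3)·(K/L)/(1/3) = 2·(K/L). Setting this equal to 25/100 = 0.25 gives K = 0.125L.
Substituting into Q = 160: 5·L^(2/3)·(0.125L)^(1/3) = 160.
Solving, L = 64 and K = 8.

L* = 64, K* = 8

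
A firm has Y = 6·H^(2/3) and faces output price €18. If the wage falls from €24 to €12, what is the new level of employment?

From P·MP_H = w with MP_H = 4·H^(-1/3), the labor demand is H(w) = (72/w)^(3).
At w = 24: H = 27. At w = 12: H = 216.

H* = 216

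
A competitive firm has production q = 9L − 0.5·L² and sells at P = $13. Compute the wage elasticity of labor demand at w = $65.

ε = -1.25

From P·MP_L = w with MP_L = 9 − L, labor demand is L(w) = 9 − w/13.
dL/dw = −1/(13) = -1/13.
At w = 65, L = 4, so ε = (dL/dw)·(w/L) = (-1/13)·(65/4) = -1.25.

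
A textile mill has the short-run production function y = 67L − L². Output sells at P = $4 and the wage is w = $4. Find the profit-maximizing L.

L* = 33

The marginal product of L is MP_L = 67 − 2L.
A price-taking firm hires until the value of the marginal product equals the wage: P·MP_L = w, so 4·(67 − 2L) = 4.
Then 67 − 2L = 1, giving L = 33.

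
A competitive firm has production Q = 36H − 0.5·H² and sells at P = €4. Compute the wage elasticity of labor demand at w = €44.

ε = -0.44

From P·MP_H = w with MP_H = 36 − H, labor demand is H(w) = 36 − w/4.
dH/dw = −1/(4) = -0.25.
At w = 44, H = 25, so ε = (dH/dw)·(w/H) = (-0.25)·(44/25) = -0.44.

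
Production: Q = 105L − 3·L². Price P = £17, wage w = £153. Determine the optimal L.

The marginal product of L is MP_L = 105 − 6L.
A price-taking firm hires until the value of the marginal product equals the wage: P·MP_L = w, so 17·(105 − 6L) = 153.
Then 105 − 6L = 9, giving L = 16.

L* = 16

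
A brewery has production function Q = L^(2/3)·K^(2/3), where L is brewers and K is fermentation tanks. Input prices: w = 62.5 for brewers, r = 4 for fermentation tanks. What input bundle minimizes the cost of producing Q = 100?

Cost minimization requires the marginal rate of technical substitution to equal the input-price ratio: MP_L/MP_K = w/r.
Here MP_L/MP_K = (2/3)·(K/L)/(2/3) = (K/L). Setting this equal to 62.5/4 = 15.625 gives K = 15.625L.
Substituting into Q = 100: L^(2/3)·(15.625L)^(2/3) = 100.
Solving, L = 8 and K = 125.

L* = 8, K* = 125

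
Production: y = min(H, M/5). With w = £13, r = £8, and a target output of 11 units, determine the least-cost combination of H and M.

With a fixed-proportions technology, the cost-minimizing bundle uses no slack in either input: H = M/5 = y.
So H = 11 and M = 5·11 = 55.

H* = 11, M* = 55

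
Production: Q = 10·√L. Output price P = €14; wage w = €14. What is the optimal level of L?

L* = 25

MP_L = (1/2)·10·L^(-1/2) = 5·L^(-1/2).
Profit maximization for a price taker requires P·MP_L = w: 14·5·L^(-1/2) = 14.
So L^(-1/2) = 0.2, which gives L = 25.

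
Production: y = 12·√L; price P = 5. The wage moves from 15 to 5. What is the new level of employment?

From P·MP_L = w with MP_L = 6·L^(-1/2), the labor demand is L(w) = (30/w)^(2).
At w = 15: L = 4. At w = 5: L = 36.

L* = 36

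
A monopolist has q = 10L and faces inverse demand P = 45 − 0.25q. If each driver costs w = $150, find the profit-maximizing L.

Marginal revenue from the inverse demand is MR = 45 − 0.5q.
The marginal product is MP_L = 10.
A monopolist hires until marginal revenue product equals the wage: MR·MP_L = w.
(45 − 5L)·10 = 150, so L = 6.

L* = 6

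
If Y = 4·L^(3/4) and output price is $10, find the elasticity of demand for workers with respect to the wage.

MP_L = (3/4)·4·L^(-1/4), so P·MP_L = w gives 30·L^(-1/4) = w.
Solving, L(w) = (30/w)^(4). This is a constant-elasticity form: L ∝ w^(−4), so ε = −4.

ε = -4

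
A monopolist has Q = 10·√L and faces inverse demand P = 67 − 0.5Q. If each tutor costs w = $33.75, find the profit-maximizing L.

Marginal revenue from the inverse demand is MR = 67 − Q.
The marginal product is MP_L = 5·L^(-1/2).
A monopolist hires until marginal revenue product equals the wage: MR·MP_L = w.
At L, Q = 10·√L. Substituting and solving: (67 − 10·√L)·5·L^(-1/2) = 33.75 gives L = 16.

L* = 16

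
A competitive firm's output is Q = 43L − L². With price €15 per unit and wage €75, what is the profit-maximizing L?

The marginal product of L is MP_L = 43 − 2L.
A price-taking firm hires until the value of the marginal product equals the wage: P·MP_L = w, so 15·(43 − 2L) = 75.
Then 43 − 2L = 5, giving L = 19.

L* = 19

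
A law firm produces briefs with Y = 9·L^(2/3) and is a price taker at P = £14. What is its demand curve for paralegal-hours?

L(w) = 592704/w³

MP_L = (2/3)·9·L^(-1/3) = 6·L^(-1/3).
Setting P·MP_L = w: 84·L^(-1/3) = w.
Solving for L: L^(-1/3) = w/84, so L = (84/w)^(3).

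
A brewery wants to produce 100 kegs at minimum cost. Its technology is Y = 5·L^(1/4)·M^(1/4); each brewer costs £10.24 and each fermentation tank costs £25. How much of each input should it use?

Cost minimization requires the marginal rate of technical substitution to equal the input-price ratio: MP_L/MP_M = w/r.
Here MP_L/MP_M = (1/4)·(M/L)/(1/4) = (M/L). Setting this equal to 10.24/25 = 0.4096 gives M = 0.4096L.
Substituting into Y = 100: 5·L^(1/4)·(0.4096L)^(1/4) = 100.
Solving, L = 625 and M = 256.

L* = 625, M* = 256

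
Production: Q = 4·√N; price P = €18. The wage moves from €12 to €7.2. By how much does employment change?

ΔN = 16

From P·MP_N = w with MP_N = 2·N^(-1/2), the labor demand is N(w) = (36/w)^(2).
At w = 12: N = 9. At w = 7.2: N = 25.
ΔN = 25 − 9 = 16.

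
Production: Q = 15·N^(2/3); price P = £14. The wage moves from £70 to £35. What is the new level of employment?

From P·MP_N = w with MP_N = 10·N^(-1/3), the labor demand is N(w) = (140/w)^(3).
At w = 70: N = 8. At w = 35: N = 64.

N* = 64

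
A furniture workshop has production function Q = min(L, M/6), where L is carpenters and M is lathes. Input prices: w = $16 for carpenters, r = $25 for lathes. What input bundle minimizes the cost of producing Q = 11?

L* = 11, M* = 66

With a fixed-proportions technology, the cost-minimizing bundle uses no slack in either input: L = M/6 = Q.
So L = 11 and M = 6·11 = 66.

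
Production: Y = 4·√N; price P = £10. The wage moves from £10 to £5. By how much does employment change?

ΔN = 12

From P·MP_N = w with MP_N = 2·N^(-1/2), the labor demand is N(w) = (20/w)^(2).
At w = 10: N = 4. At w = 5: N = 16.
ΔN = 16 − 4 = 12.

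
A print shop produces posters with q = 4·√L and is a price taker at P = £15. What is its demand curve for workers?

MP_L = (1/2)·4·L^(-1/2) = 2·L^(-1/2).
Setting P·MP_L = w: 30·L^(-1/2) = w.
Solving for L: L^(-1/2) = w/30, so L = (30/w)^(2).

L(w) = 900/w²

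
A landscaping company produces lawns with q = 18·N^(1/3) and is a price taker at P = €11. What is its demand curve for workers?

N(w) = (66/w)^(3/2)

MP_N = (1/3)·18·N^(-2/3) = 6·N^(-2/3).
Setting P·MP_N = w: 66·N^(-2/3) = w.
Solving for N: N^(-2/3) = w/66, so N = (66/w)^(3/2).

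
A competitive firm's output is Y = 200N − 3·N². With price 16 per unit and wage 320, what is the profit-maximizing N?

The marginal product of N is MP_N = 200 − 6N.
A price-taking firm hires until the value of the marginal product equals the wage: P·MP_N = w, so 16·(200 − 6N) = 320.
Then 200 − 6N = 20, giving N = 30.

N* = 30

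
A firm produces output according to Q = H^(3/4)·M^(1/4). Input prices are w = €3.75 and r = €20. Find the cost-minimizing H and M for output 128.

H* = 256, M* = 16

Cost minimization requires the marginal rate of technical substitution to equal the input-price ratio: MP_H/MP_M = w/r.
Here MP_H/MP_M = (3/4)·(M/H)/(1/4) = 3·(M/H). Setting this equal to 3.75/20 = 0.1875 gives M = 0.0625H.
Substituting into Q = 128: H^(3/4)·(0.0625H)^(1/4) = 128.
Solving, H = 256 and M = 16.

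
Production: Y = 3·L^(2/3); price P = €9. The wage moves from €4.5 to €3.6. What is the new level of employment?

L* = 125

From P·MP_L = w with MP_L = 2·L^(-1/3), the labor demand is L(w) = (18/w)^(3).
At w = 4.5: L = 64. At w = 3.6: L = 125.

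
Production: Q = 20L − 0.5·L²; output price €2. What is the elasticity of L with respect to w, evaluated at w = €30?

ε = -3

From P·MP_L = w with MP_L = 20 − L, labor demand is L(w) = 20 − w/2.
dL/dw = −1/(2) = -0.5.
At w = 30, L = 5, so ε = (dL/dw)·(w/L) = (-0.5)·(30/5) = -3.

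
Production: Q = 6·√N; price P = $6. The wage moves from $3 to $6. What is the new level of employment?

N* = 9

From P·MP_N = w with MP_N = 3·N^(-1/2), the labor demand is N(w) = (18/w)^(2).
At w = 3: N = 36. At w = 6: N = 9.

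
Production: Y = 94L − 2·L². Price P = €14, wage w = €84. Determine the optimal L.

L* = 22

The marginal product of L is MP_L = 94 − 4L.
A price-taking firm hires until the value of the marginal product equals the wage: P·MP_L = w, so 14·(94 − 4L) = 84.
Then 94 − 4L = 6, giving L = 22.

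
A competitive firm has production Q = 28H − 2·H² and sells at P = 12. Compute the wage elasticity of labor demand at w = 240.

ε = -2.5

From P·MP_H = w with MP_H = 28 − 4H, labor demand is H(w) = (28 − w/12)/4.
dH/dw = −1/(48) = -1/48.
At w = 240, H = 2, so ε = (dH/dw)·(w/H) = (-1/48)·(240/2) = -2.5.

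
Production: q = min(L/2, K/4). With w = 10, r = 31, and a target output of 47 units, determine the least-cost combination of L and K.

With a fixed-proportions technology, the cost-minimizing bundle uses no slack in either input: L/2 = K/4 = q.
So L = 2·47 = 94 and K = 4·47 = 188.

L* = 94, K* = 188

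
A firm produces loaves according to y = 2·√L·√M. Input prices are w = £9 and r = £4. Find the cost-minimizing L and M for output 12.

Cost minimization requires the marginal rate of technical substitution to equal the input-price ratio: MP_L/MP_M = w/r.
Here MP_L/MP_M = (1/2)·(M/L)/(1/2) = (M/L). Setting this equal to 9/4 = 2.25 gives M = 2.25L.
Substituting into y = 12: 2·L^(1/2)·(2.25L)^(1/2) = 12.
Solving, L = 4 and M = 9.

L* = 4, M* = 9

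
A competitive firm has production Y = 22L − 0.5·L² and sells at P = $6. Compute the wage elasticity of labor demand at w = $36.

ε = -0.375

From P·MP_L = w with MP_L = 22 − L, labor demand is L(w) = 22 − w/6.
dL/dw = −1/(6) = -1/6.
At w = 36, L = 16, so ε = (dL/dw)·(w/L) = (-1/6)·(36/16) = -0.375.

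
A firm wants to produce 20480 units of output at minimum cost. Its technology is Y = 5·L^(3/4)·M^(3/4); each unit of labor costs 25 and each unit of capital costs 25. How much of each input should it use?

Cost minimization requires the marginal rate of technical substitution to equal the input-price ratio: MP_L/MP_M = w/r.
Here MP_L/MP_M = (3/4)·(M/L)/(3/4) = (M/L). Setting this equal to 25/25 = 1 gives M = L.
Substituting into Y = 20480: 5·L^(3/4)·(L)^(3/4) = 20480.
Solving, L = 256 and M = 256.

L* = 256, M* = 256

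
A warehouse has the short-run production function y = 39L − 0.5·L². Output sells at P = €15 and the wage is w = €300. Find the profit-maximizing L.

L* = 19

The marginal product of L is MP_L = 39 − L.
A price-taking firm hires until the value of the marginal product equals the wage: P·MP_L = w, so 15·(39 − L) = 300.
Then 39 − L = 20, giving L = 19.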